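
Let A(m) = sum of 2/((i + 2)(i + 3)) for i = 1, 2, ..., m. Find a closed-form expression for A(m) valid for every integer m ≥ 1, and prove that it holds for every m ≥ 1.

We claim A(m) = 2m/(3(m + 3)) for all m ≥ 1.
When m = 1: A(1) = 1/6, and the closed form gives 1/6. They agree.
Inductive step: suppose the statement holds for some i ≥ 1, so A(i) = 2i/(3(i + 3)).
Then A(i+1) = A(i) + (2/((i + 3)(i + 4))) = (2i/(3(i + 3))) + (2/((i + 3)(i + 4))).
Simplifying, A(i+1) = 2(i + 1)/(3(i + 4)) = 2(i+1)/(3((i+1) + 3)),
which is the closed form with m = i+1.
This completes the induction.

A(m) = 2m/(3(m + 3))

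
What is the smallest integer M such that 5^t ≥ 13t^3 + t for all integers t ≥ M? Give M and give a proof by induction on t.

At t = 4: 625 < 836, so the inequality fails and M ≥ 5. We prove 5^t ≥ 13t^3 + t for all t ≥ 5.
When t = 5: 5^t = 3125 and 13t^3 + t = 1630, so 3125 ≥ 1630.
Inductive step: suppose the statement holds for some m ≥ 5, so 5^m ≥ 13m^3 + m.
Then 5^(m + 1) = 5·(5^m) ≥ 5·(13m^3 + m).
Also, for m ≥ 5 we have 5·(13m^3 + m) ≥ 13(m+1)^3 + (m+1), since 5·(13m^3 + m) − (13(m+1)^3 + (m+1)) = 52m^3 - 39m^2 - 35m - 14, which is nonnegative for all m ≥ 5.
Combining, 5^(m + 1) ≥ 13(m+1)^3 + (m+1).
By the principle of mathematical induction, the result holds for all t ≥ 5.
Hence the smallest such M is 5.

M = 5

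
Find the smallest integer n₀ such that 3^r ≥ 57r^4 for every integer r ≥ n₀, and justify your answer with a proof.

n₀ = 14

At r = 13: 1594323 < 1627977, so the inequality fails and n₀ ≥ 14. We prove 3^r ≥ 57r^4 for all r ≥ 14.
Base case (r = 14): 3^r = 4782969 and 57r^4 = 2189712, so 4782969 ≥ 2189712.
For the inductive step, assume it holds for an arbitrary p ≥ 14, so 3^p ≥ 57p^4.
Then 3^(p + 1) = 3·(3^p) ≥ 3·(57p^4).
Also, for p ≥ 14 we have 3·(57p^4) ≥ 57(p+1)^4, since 3 ≥ (1 + 1/p)^4 for all p ≥ 14.
Combining, 3^(p + 1) ≥ 57(p+1)^4.
Hence, by induction on r, the claim holds for every r ≥ 14.
Hence the smallest such n₀ is 14.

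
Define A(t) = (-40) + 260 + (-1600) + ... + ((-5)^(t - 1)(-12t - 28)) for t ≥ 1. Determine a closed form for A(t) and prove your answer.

We claim A(t) = (-5)^t(2t + 5) - 5 for all t ≥ 1.
When t = 1: A(1) = -40, and the closed form gives -40. They agree.
For the inductive step, assume it holds for an arbitrary r ≥ 1, so A(r) = (-5)^r(2r + 5) - 5.
Then A(r+1) = A(r) + ((-5)^r(-12r - 40)) = ((-5)^r(2r + 5) - 5) + ((-5)^r(-12r - 40)).
Simplifying, A(r+1) = -10(-5)^r·r - 35(-5)^r - 5 = (-5)^(r+1)(2(r+1) + 5) - 5,
which is the closed form with t = r+1.
This completes the induction.

A(t) = (-5)^t(2t + 5) - 5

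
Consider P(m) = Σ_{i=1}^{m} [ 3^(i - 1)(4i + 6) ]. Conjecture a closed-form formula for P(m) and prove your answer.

P(m) = 2·3^m(m + 1) - 2

We claim P(m) = 2·3^m(m + 1) - 2 for all m ≥ 1.
When m = 1: P(1) = 10, and the closed form gives 10. They agree.
Suppose the result is true for m = i, so P(i) = 2·3^i(i + 1) - 2.
Then P(i+1) = P(i) + (3^i(4i + 10)) = (2·3^i(i + 1) - 2) + (3^i(4i + 10)).
Simplifying, P(i+1) = 6·3^i·i + 12·3^i - 2 = 2·3^(i+1)((i+1) + 1) - 2,
which is the closed form with m = i+1.
By the principle of mathematical induction, the result holds for all m ≥ 1.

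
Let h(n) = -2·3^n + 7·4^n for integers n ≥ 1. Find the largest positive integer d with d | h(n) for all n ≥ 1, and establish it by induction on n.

d = 2

Computing the first values: h(1) = 22 and h(2) = 94; gcd(22, 94) = 2, so d ≤ 2.
We prove 2 | -2·3^n + 7·4^n for all n ≥ 1 by induction on n.
For the base case n = 1: h(1) = 22 = 2·(11), so 2 | h(1).
Suppose the result is true for n = j, i.e. 2 | h(j). Then
h(j+1) − 4·h(j) = (-2·3^(j+1) + 7·4^(j+1)) − 4·(-2·3^j + 7·4^j) = (-2)·3^j·(3 − 4) = (2)·3^j. Since 2 | h(j) by the inductive hypothesis, 2 | 4·h(j); and 2 | 2 since 2 = 2·1. Therefore 2 | h(j+1).
By induction, the statement is established for all n ≥ 1.
Therefore the largest such d is 2.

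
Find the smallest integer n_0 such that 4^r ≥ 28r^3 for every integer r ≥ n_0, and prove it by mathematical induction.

n_0 = 7

At r = 6: 4096 < 6048, so the inequality fails and n_0 ≥ 7. We prove 4^r ≥ 28r^3 for all r ≥ 7.
For the base case r = 7: 4^r = 16384 and 28r^3 = 9604, so 16384 ≥ 9604.
Inductive step: suppose the statement holds for some p ≥ 7, so 4^p ≥ 28p^3.
Then 4^(p + 1) = 4·(4^p) ≥ 4·(28p^3).
Also, for p ≥ 7 we have 4·(28p^3) ≥ 28(p+1)^3, since 4 ≥ (1 + 1/p)^3 for all p ≥ 7.
Combining, 4^(p + 1) ≥ 28(p+1)^3.
Hence, by induction on r, the claim holds for every r ≥ 7.
Hence the smallest such n_0 is 7.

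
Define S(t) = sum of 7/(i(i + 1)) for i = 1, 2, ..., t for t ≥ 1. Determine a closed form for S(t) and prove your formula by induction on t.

S(t) = 7t/(t + 1)

We claim S(t) = 7t/(t + 1) for all t ≥ 1.
Base step (t = 1): S(1) = 7/2, and the closed form gives 7/2. They agree.
Suppose the result is true for t = i, so S(i) = 7i/(i + 1).
Then S(i+1) = S(i) + (7/((i + 1)(i + 2))) = (7i/(i + 1)) + (7/((i + 1)(i + 2))).
Simplifying, S(i+1) = 7(i + 1)/(i + 2) = 7(i+1)/((i+1) + 1),
which is the closed form with t = i+1.
Hence, by induction on t, the claim holds for every t ≥ 1.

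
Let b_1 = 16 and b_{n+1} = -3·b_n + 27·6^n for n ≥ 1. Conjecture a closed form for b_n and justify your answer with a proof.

Computing the first terms: b_1 = 16, b_2 = 114, b_3 = 630. This suggests b_n = -2(-3)^(n - 1) + 3·6^n.
When n = 1: the formula gives 16 = 16 = b_1.
Inductive step: assume the claim holds for n = k, so b_k = -2(-3)^(k - 1) + 3·6^k.
Then b_{k+1} = -3·b_k + 27·6^k = -3·(-2(-3)^(k - 1) + 3·6^k) + 27·6^k = -2(-3)^k + 3·6^(k + 1) = -2(-3)^((k+1) - 1) + 3·6^(k+1),
which is the claimed formula at n = k+1.
This completes the induction.

b_n = -2(-3)^(n - 1) + 3·6^n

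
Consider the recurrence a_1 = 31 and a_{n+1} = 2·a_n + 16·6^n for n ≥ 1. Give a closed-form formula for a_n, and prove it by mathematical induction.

Computing the first terms: a_1 = 31, a_2 = 158, a_3 = 892. This suggests a_n = 7·2^(n - 1) + 4·6^n.
For the base case n = 1: the formula gives 31 = 31 = a_1.
Inductive step: suppose the statement holds for some i ≥ 1, so a_i = 7·2^(i - 1) + 4·6^i.
Then a_{i+1} = 2·a_i + 16·6^i = 2·(7·2^(i - 1) + 4·6^i) + 16·6^i = 7·2^i + 4·6^(i + 1) = 7·2^((i+1) - 1) + 4·6^(i+1),
which is the claimed formula at n = i+1.
Hence, by induction on n, the claim holds for every n ≥ 1.

a_n = 7·2^(n - 1) + 4·6^n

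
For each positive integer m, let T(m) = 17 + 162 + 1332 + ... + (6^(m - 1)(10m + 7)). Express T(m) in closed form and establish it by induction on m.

We claim T(m) = 6^m(2m + 1) - 1 for all m ≥ 1.
Base step (m = 1): T(1) = 17, and the closed form gives 17. They agree.
For the inductive step, assume it holds for an arbitrary i ≥ 1, so T(i) = 6^i(2i + 1) - 1.
Then T(i+1) = T(i) + (6^i(10i + 17)) = (6^i(2i + 1) - 1) + (6^i(10i + 17)).
Simplifying, T(i+1) = 12·6^i·i + 18·6^i - 1 = 6^(i+1)(2(i+1) + 1) - 1,
which is the closed form with m = i+1.
By the principle of mathematical induction, the result holds for all m ≥ 1.

T(m) = 6^m(2m + 1) - 1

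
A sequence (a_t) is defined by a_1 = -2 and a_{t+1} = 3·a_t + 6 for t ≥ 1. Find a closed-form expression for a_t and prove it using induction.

a_t = 3^(t - 1) - 3

Computing the first terms: a_1 = -2, a_2 = 0, a_3 = 6. This suggests a_t = 3^(t - 1) - 3.
Base case (t = 1): the formula gives -2 = -2 = a_1.
Inductive step: assume the claim holds for t = j, so a_j = 3^(j - 1) - 3.
Then a_{j+1} = 3·a_j + 6 = 3·(3^(j - 1) - 3) + 6 = 3^j - 3 = 3^((j+1) - 1) - 3,
which is the claimed formula at t = j+1.
Hence, by induction on t, the claim holds for every t ≥ 1.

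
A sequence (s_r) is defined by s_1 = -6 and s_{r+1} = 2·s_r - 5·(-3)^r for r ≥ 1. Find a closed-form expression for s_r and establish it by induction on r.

s_r = (-3)^r - 3·2^(r - 1)

Computing the first terms: s_1 = -6, s_2 = 3, s_3 = -39. This suggests s_r = (-3)^r - 3·2^(r - 1).
When r = 1: the formula gives -6 = -6 = s_1.
Inductive step: suppose the statement holds for some k ≥ 1, so s_k = (-3)^k - 3·2^(k - 1).
Then s_{k+1} = 2·s_k - 5·(-3)^k = 2·((-3)^k - 3·2^(k - 1)) - 5·(-3)^k = (-3)^(k + 1) - 3·2^k = (-3)^(k+1) - 3·2^((k+1) - 1),
which is the claimed formula at r = k+1.
This completes the induction.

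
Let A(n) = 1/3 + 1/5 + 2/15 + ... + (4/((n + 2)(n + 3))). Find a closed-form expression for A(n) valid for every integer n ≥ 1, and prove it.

We claim A(n) = 4n/(3(n + 3)) for all n ≥ 1.
For the base case n = 1: A(1) = 1/3, and the closed form gives 1/3. They agree.
Suppose the result is true for n = j, so A(j) = 4j/(3(j + 3)).
Then A(j+1) = A(j) + (4/((j + 3)(j + 4))) = (4j/(3(j + 3))) + (4/((j + 3)(j + 4))).
Simplifying, A(j+1) = 4(j + 1)/(3(j + 4)) = 4(j+1)/(3((j+1) + 3)),
which is the closed form with n = j+1.
By induction, the statement is established for all n ≥ 1.

A(n) = 4n/(3(n + 3))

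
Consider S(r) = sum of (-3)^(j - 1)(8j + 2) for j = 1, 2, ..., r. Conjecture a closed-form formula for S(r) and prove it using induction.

We claim S(r) = -(-3)^r(2r + 1) + 1 for all r ≥ 1.
For the base case r = 1: S(1) = 10, and the closed form gives 10. They agree.
Inductive step: assume the claim holds for r = j, so S(j) = -(-3)^j(2j + 1) + 1.
Then S(j+1) = S(j) + ((-3)^j(8j + 10)) = (-(-3)^j(2j + 1) + 1) + ((-3)^j(8j + 10)).
Simplifying, S(j+1) = 6(-3)^j·j + 9(-3)^j + 1 = -(-3)^(j+1)(2(j+1) + 1) + 1,
which is the closed form with r = j+1.
This completes the induction.

S(r) = -(-3)^r(2r + 1) + 1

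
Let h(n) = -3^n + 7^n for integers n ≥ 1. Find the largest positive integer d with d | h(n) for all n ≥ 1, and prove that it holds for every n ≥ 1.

d = 4

Computing the first values: h(1) = 4 and h(2) = 40; gcd(4, 40) = 4, so d ≤ 4.
We prove 4 | -3^n + 7^n for all n ≥ 1 by induction on n.
Base step (n = 1): h(1) = 4 = 4·(1), so 4 | h(1).
Suppose the result is true for n = p, i.e. 4 | h(p). Then
7^{p+1} − 3^{p+1} = 7·7^p − 3·3^p = 7·(7^p − 3^p) + (4)·3^p. The first term is divisible by 4 by the inductive hypothesis, and the second term (4)·3^p is divisible by 4 since 4 | 4. Hence 4 | h(p+1).
By induction, the statement is established for all n ≥ 1.
Therefore the largest such d is 4.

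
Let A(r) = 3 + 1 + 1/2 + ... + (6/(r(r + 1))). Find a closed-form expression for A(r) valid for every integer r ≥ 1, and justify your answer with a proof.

We claim A(r) = 6r/(r + 1) for all r ≥ 1.
Base step (r = 1): A(1) = 3, and the closed form gives 3. They agree.
Suppose the result is true for r = k, so A(k) = 6k/(k + 1).
Then A(k+1) = A(k) + (6/((k + 1)(k + 2))) = (6k/(k + 1)) + (6/((k + 1)(k + 2))).
Simplifying, A(k+1) = 6(k + 1)/(k + 2) = 6(k+1)/((k+1) + 1),
which is the closed form with r = k+1.
By induction, the statement is established for all r ≥ 1.

A(r) = 6r/(r + 1)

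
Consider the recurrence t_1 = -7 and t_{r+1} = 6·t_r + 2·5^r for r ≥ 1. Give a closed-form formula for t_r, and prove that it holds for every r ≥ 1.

Computing the first terms: t_1 = -7, t_2 = -32, t_3 = -142. This suggests t_r = -2·5^r + 3·6^(r - 1).
Base step (r = 1): the formula gives -7 = -7 = t_1.
For the inductive step, assume it holds for an arbitrary i ≥ 1, so t_i = -2·5^i + 3·6^(i - 1).
Then t_{i+1} = 6·t_i + 2·5^i = 6·(-2·5^i + 3·6^(i - 1)) + 2·5^i = -2·5^(i + 1) + 3·6^i = -2·5^(i+1) + 3·6^((i+1) - 1),
which is the claimed formula at r = i+1.
Hence, by induction on r, the claim holds for every r ≥ 1.

t_r = -2·5^r + 3·6^(r - 1)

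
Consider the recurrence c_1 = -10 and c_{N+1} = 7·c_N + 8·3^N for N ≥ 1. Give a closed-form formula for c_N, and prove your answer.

c_N = -2·3^N - 4·7^(N - 1)

Computing the first terms: c_1 = -10, c_2 = -46, c_3 = -250. This suggests c_N = -2·3^N - 4·7^(N - 1).
For the base case N = 1: the formula gives -10 = -10 = c_1.
Inductive step: assume the claim holds for N = m, so c_m = -2·3^m - 4·7^(m - 1).
Then c_{m+1} = 7·c_m + 8·3^m = 7·(-2·3^m - 4·7^(m - 1)) + 8·3^m = -2·3^(m + 1) - 4·7^m = -2·3^(m+1) - 4·7^((m+1) - 1),
which is the claimed formula at N = m+1.
By the principle of mathematical induction, the result holds for all N ≥ 1.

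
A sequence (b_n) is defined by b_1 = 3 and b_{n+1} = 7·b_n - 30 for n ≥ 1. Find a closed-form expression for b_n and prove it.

Computing the first terms: b_1 = 3, b_2 = -9, b_3 = -93. This suggests b_n = -2·7^(n - 1) + 5.
Base case (n = 1): the formula gives 3 = 3 = b_1.
Suppose the result is true for n = r, so b_r = -2·7^(r - 1) + 5.
Then b_{r+1} = 7·b_r - 30 = 7·(-2·7^(r - 1) + 5) - 30 = -2·7^r + 5 = -2·7^((r+1) - 1) + 5,
which is the claimed formula at n = r+1.
By the principle of mathematical induction, the result holds for all n ≥ 1.

b_n = -2·7^(n - 1) + 5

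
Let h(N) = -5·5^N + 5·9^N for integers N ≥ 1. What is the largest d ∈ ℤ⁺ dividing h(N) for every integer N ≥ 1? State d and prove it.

d = 20

Computing the first values: h(1) = 20 and h(2) = 280; gcd(20, 280) = 20, so d ≤ 20.
We prove 20 | -5·5^N + 5·9^N for all N ≥ 1 by induction on N.
For the base case N = 1: h(1) = 20 = 20·(1), so 20 | h(1).
Inductive step: assume the claim holds for N = r, i.e. 20 | h(r). Then
h(r+1) − 9·h(r) = (-5·5^(r+1) + 5·9^(r+1)) − 9·(-5·5^r + 5·9^r) = (-5)·5^r·(5 − 9) = (20)·5^r. Since 20 | h(r) by the inductive hypothesis, 20 | 9·h(r); and 20 | 20 since 20 = 20·1. Therefore 20 | h(r+1).
Hence, by induction on N, the claim holds for every N ≥ 1.
Therefore the largest such d is 20.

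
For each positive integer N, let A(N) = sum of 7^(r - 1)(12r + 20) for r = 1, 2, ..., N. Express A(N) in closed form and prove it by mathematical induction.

A(N) = 7^N(2N + 3) - 3

We claim A(N) = 7^N(2N + 3) - 3 for all N ≥ 1.
For the base case N = 1: A(1) = 32, and the closed form gives 32. They agree.
Inductive step: suppose the statement holds for some r ≥ 1, so A(r) = 7^r(2r + 3) - 3.
Then A(r+1) = A(r) + (7^r(12r + 32)) = (7^r(2r + 3) - 3) + (7^r(12r + 32)).
Simplifying, A(r+1) = 14·7^r·r + 35·7^r - 3 = 7^(r+1)(2(r+1) + 3) - 3,
which is the closed form with N = r+1.
By induction, the statement is established for all N ≥ 1.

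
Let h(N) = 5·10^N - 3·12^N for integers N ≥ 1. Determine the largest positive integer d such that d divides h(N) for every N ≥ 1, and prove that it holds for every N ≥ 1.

d = 2

Computing the first values: h(1) = 14 and h(2) = 68; gcd(14, 68) = 2, so d ≤ 2.
We prove 2 | 5·10^N - 3·12^N for all N ≥ 1 by induction on N.
For the base case N = 1: h(1) = 14 = 2·(7), so 2 | h(1).
For the inductive step, assume it holds for an arbitrary i ≥ 1, i.e. 2 | h(i). Then
h(i+1) − 12·h(i) = (5·10^(i+1) - 3·12^(i+1)) − 12·(5·10^i - 3·12^i) = (5)·10^i·(10 − 12) = (-10)·10^i. Since 2 | h(i) by the inductive hypothesis, 2 | 12·h(i); and 2 | -10 since -10 = 2·-5. Therefore 2 | h(i+1).
Hence, by induction on N, the claim holds for every N ≥ 1.
Therefore the largest such d is 2.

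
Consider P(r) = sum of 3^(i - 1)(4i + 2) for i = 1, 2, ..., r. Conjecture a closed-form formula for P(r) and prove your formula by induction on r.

We claim P(r) = 2·3^r·r for all r ≥ 1.
When r = 1: P(1) = 6, and the closed form gives 6. They agree.
Inductive step: suppose the statement holds for some i ≥ 1, so P(i) = 2·3^i·i.
Then P(i+1) = P(i) + (3^i(4i + 6)) = (2·3^i·i) + (3^i(4i + 6)).
Simplifying, P(i+1) = 6·3^i(i + 1) = 2·3^(i+1)·(i+1),
which is the closed form with r = i+1.
By induction, the statement is established for all r ≥ 1.

P(r) = 2·3^r·r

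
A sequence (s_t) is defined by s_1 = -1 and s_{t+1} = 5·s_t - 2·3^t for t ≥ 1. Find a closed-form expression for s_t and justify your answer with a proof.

s_t = 3^t - 4·5^(t - 1)

Computing the first terms: s_1 = -1, s_2 = -11, s_3 = -73. This suggests s_t = 3^t - 4·5^(t - 1).
When t = 1: the formula gives -1 = -1 = s_1.
Inductive step: assume the claim holds for t = k, so s_k = 3^k - 4·5^(k - 1).
Then s_{k+1} = 5·s_k - 2·3^k = 5·(3^k - 4·5^(k - 1)) - 2·3^k = 3^(k + 1) - 4·5^k = 3^(k+1) - 4·5^((k+1) - 1),
which is the claimed formula at t = k+1.
Hence, by induction on t, the claim holds for every t ≥ 1.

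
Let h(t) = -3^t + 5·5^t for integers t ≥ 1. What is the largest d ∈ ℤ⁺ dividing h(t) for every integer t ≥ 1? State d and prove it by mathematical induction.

Computing the first values: h(1) = 22 and h(2) = 116; gcd(22, 116) = 2, so d ≤ 2.
We prove 2 | -3^t + 5·5^t for all t ≥ 1 by induction on t.
Base step (t = 1): h(1) = 22 = 2·(11), so 2 | h(1).
Suppose the result is true for t = p, i.e. 2 | h(p). Then
h(p+1) − 5·h(p) = (-3^(p+1) + 5·5^(p+1)) − 5·(-3^p + 5·5^p) = (-1)·3^p·(3 − 5) = (2)·3^p. Since 2 | h(p) by the inductive hypothesis, 2 | 5·h(p); and 2 | 2 since 2 = 2·1. Therefore 2 | h(p+1).
This completes the induction.
Therefore the largest such d is 2.

d = 2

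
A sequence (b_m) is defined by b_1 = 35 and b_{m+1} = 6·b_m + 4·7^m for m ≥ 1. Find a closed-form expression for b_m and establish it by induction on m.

Computing the first terms: b_1 = 35, b_2 = 238, b_3 = 1624. This suggests b_m = 7·6^(m - 1) + 4·7^m.
For the base case m = 1: the formula gives 35 = 35 = b_1.
For the inductive step, assume it holds for an arbitrary k ≥ 1, so b_k = 7·6^(k - 1) + 4·7^k.
Then b_{k+1} = 6·b_k + 4·7^k = 6·(7·6^(k - 1) + 4·7^k) + 4·7^k = 7·6^k + 4·7^(k + 1) = 7·6^((k+1) - 1) + 4·7^(k+1),
which is the claimed formula at m = k+1.
Hence, by induction on m, the claim holds for every m ≥ 1.

b_m = 7·6^(m - 1) + 4·7^m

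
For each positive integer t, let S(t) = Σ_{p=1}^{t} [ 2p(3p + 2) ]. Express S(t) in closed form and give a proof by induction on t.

S(t) = t(t + 1)(2t + 3)

We claim S(t) = t(t + 1)(2t + 3) for all t ≥ 1.
When t = 1: S(1) = 10, and the closed form gives 10. They agree.
Suppose the result is true for t = p, so S(p) = p(2p^2 + 5p + 3).
Then S(p+1) = S(p) + (2(p + 1)(3p + 5)) = (p(2p^2 + 5p + 3)) + (2(p + 1)(3p + 5)).
Simplifying, S(p+1) = (p + 1)(p + 2)(2p + 5) = (p+1)((p+1) + 1)(2(p+1) + 3),
which is the closed form with t = p+1.
By the principle of mathematical induction, the result holds for all t ≥ 1.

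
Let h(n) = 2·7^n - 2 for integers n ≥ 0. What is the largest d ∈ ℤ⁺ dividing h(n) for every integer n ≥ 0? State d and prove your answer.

Computing the first values: h(0) = 0 and h(1) = 12; gcd(0, 12) = 12, so d ≤ 12.
We prove 12 | 2·7^n - 2 for all n ≥ 0 by induction on n.
For the base case n = 0: h(0) = 0 = 12·(0), so 12 | h(0).
Inductive step: assume the claim holds for n = r, i.e. 12 | h(r). Then
h(r+1) = 2·7^(r+1) - 2 = 7·(2·7^r - 2) + 12 = 7·h(r) + 12. The first term is divisible by 12 by the inductive hypothesis, and 12 is divisible by 12. Hence 12 | h(r+1).
By the principle of mathematical induction, the result holds for all n ≥ 0.
Therefore the largest such d is 12.

d = 12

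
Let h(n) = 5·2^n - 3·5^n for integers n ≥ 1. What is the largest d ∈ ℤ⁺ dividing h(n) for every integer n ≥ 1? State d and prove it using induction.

Computing the first values: h(1) = -5 and h(2) = -55; gcd(-5, -55) = 5, so d ≤ 5.
We prove 5 | 5·2^n - 3·5^n for all n ≥ 1 by induction on n.
When n = 1: h(1) = -5 = 5·(-1), so 5 | h(1).
For the inductive step, assume it holds for an arbitrary m ≥ 1, i.e. 5 | h(m). Then
h(m+1) − 5·h(m) = (5·2^(m+1) - 3·5^(m+1)) − 5·(5·2^m - 3·5^m) = (5)·2^m·(2 − 5) = (-15)·2^m. Since 5 | h(m) by the inductive hypothesis, 5 | 5·h(m); and 5 | -15 since -15 = 5·-3. Therefore 5 | h(m+1).
Hence, by induction on n, the claim holds for every n ≥ 1.
Therefore the largest such d is 5.

d = 5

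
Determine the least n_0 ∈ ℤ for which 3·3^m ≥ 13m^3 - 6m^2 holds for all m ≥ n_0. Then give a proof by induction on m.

At m = 6: 2187 < 2592, so the inequality fails and n_0 ≥ 7. We prove 3·3^m ≥ 13m^3 - 6m^2 for all m ≥ 7.
When m = 7: 3·3^m = 6561 and 13m^3 - 6m^2 = 4165, so 6561 ≥ 4165.
Inductive step: suppose the statement holds for some i ≥ 7, so 3·3^i ≥ 13i^3 - 6i^2.
Then 3·3^(i + 1) = 3·(3·3^i) ≥ 3·(13i^3 - 6i^2).
Also, for i ≥ 7 we have 3·(13i^3 - 6i^2) ≥ 13(i+1)^3 - 6(i+1)^2, since 3·(13i^3 - 6i^2) − (13(i+1)^3 - 6(i+1)^2) = 26i^3 - 51i^2 - 27i - 7, which is nonnegative for all i ≥ 7.
Combining, 3·3^(i + 1) ≥ 13(i+1)^3 - 6(i+1)^2.
By induction, the statement is established for all m ≥ 7.
Hence the smallest such n_0 is 7.

n_0 = 7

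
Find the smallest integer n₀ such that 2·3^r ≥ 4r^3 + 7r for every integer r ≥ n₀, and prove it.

n₀ = 6

At r = 5: 486 < 535, so the inequality fails and n₀ ≥ 6. We prove 2·3^r ≥ 4r^3 + 7r for all r ≥ 6.
For the base case r = 6: 2·3^r = 1458 and 4r^3 + 7r = 906, so 1458 ≥ 906.
Inductive step: suppose the statement holds for some m ≥ 6, so 2·3^m ≥ 4m^3 + 7m.
Then 2·3^(m + 1) = 3·(2·3^m) ≥ 3·(4m^3 + 7m).
Also, for m ≥ 6 we have 3·(4m^3 + 7m) ≥ 4(m+1)^3 + 7(m+1), since 3·(4m^3 + 7m) − (4(m+1)^3 + 7(m+1)) = 8m^3 - 12m^2 + 2m - 11, which is nonnegative for all m ≥ 6.
Combining, 2·3^(m + 1) ≥ 4(m+1)^3 + 7(m+1).
By the principle of mathematical induction, the result holds for all r ≥ 6.
Hence the smallest such n₀ is 6.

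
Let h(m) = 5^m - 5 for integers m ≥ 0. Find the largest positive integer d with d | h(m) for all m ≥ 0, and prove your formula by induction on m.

Computing the first values: h(0) = -4 and h(1) = 0; gcd(-4, 0) = 4, so d ≤ 4.
We prove 4 | 5^m - 5 for all m ≥ 0 by induction on m.
For the base case m = 0: h(0) = -4 = 4·(-1), so 4 | h(0).
For the inductive step, assume it holds for an arbitrary r ≥ 0, i.e. 4 | h(r). Then
h(r+1) = 5^(r+1) - 5 = 5·(5^r - 5) + 20 = 5·h(r) + 20. The first term is divisible by 4 by the inductive hypothesis, and 20 is divisible by 4. Hence 4 | h(r+1).
By the principle of mathematical induction, the result holds for all m ≥ 0.
Therefore the largest such d is 4.

d = 4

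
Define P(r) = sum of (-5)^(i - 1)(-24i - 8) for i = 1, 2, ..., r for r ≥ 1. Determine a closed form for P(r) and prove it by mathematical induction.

P(r) = 2(-5)^r(2r + 1) - 2

We claim P(r) = 2(-5)^r(2r + 1) - 2 for all r ≥ 1.
Base step (r = 1): P(1) = -32, and the closed form gives -32. They agree.
Suppose the result is true for r = i, so P(i) = 2(-5)^i(2i + 1) - 2.
Then P(i+1) = P(i) + ((-5)^i(-24i - 32)) = (2(-5)^i(2i + 1) - 2) + ((-5)^i(-24i - 32)).
Simplifying, P(i+1) = -20(-5)^i·i - 30(-5)^i - 2 = 2(-5)^(i+1)(2(i+1) + 1) - 2,
which is the closed form with r = i+1.
By induction, the statement is established for all r ≥ 1.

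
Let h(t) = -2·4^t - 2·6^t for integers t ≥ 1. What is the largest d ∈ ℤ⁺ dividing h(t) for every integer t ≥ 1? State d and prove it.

Computing the first values: h(1) = -20 and h(2) = -104; gcd(-20, -104) = 4, so d ≤ 4.
We prove 4 | -2·4^t - 2·6^t for all t ≥ 1 by induction on t.
Base step (t = 1): h(1) = -20 = 4·(-5), so 4 | h(1).
Inductive step: assume the claim holds for t = j, i.e. 4 | h(j). Then
h(j+1) − 6·h(j) = (-2·4^(j+1) - 2·6^(j+1)) − 6·(-2·4^j - 2·6^j) = (-2)·4^j·(4 − 6) = (4)·4^j. Since 4 | h(j) by the inductive hypothesis, 4 | 6·h(j); and 4 | 4 since 4 = 4·1. Therefore 4 | h(j+1).
By induction, the statement is established for all t ≥ 1.
Therefore the largest such d is 4.

d = 4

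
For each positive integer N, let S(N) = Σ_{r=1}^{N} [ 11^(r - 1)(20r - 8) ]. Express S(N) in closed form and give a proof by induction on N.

S(N) = 11^N(2N - 1) + 1

We claim S(N) = 11^N(2N - 1) + 1 for all N ≥ 1.
Base step (N = 1): S(1) = 12, and the closed form gives 12. They agree.
Suppose the result is true for N = r, so S(r) = 11^r(2r - 1) + 1.
Then S(r+1) = S(r) + (11^r(20r + 12)) = (11^r(2r - 1) + 1) + (11^r(20r + 12)).
Simplifying, S(r+1) = 22·11^r·r + 11·11^r + 1 = 11^(r+1)(2(r+1) - 1) + 1,
which is the closed form with N = r+1.
By the principle of mathematical induction, the result holds for all N ≥ 1.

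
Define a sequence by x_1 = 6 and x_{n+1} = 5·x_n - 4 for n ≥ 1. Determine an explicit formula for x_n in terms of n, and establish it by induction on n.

Computing the first terms: x_1 = 6, x_2 = 26, x_3 = 126. This suggests x_n = 5^n + 1.
Base step (n = 1): the formula gives 6 = 6 = x_1.
For the inductive step, assume it holds for an arbitrary j ≥ 1, so x_j = 5^j + 1.
Then x_{j+1} = 5·x_j - 4 = 5·(5^j + 1) - 4 = 5^(j + 1) + 1,
which is the claimed formula at n = j+1.
By the principle of mathematical induction, the result holds for all n ≥ 1.

x_n = 5^n + 1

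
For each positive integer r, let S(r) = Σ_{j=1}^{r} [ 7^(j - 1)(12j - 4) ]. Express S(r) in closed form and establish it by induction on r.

We claim S(r) = 7^r(2r - 1) + 1 for all r ≥ 1.
For the base case r = 1: S(1) = 8, and the closed form gives 8. They agree.
Suppose the result is true for r = j, so S(j) = 7^j(2j - 1) + 1.
Then S(j+1) = S(j) + (7^j(12j + 8)) = (7^j(2j - 1) + 1) + (7^j(12j + 8)).
Simplifying, S(j+1) = 14·7^j·j + 7·7^j + 1 = 7^(j+1)(2(j+1) - 1) + 1,
which is the closed form with r = j+1.
By induction, the statement is established for all r ≥ 1.

S(r) = 7^r(2r - 1) + 1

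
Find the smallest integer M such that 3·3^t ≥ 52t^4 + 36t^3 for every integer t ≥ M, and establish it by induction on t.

M = 12

At t = 11: 531441 < 809248, so the inequality fails and M ≥ 12. We prove 3·3^t ≥ 52t^4 + 36t^3 for all t ≥ 12.
Base case (t = 12): 3·3^t = 1594323 and 52t^4 + 36t^3 = 1140480, so 1594323 ≥ 1140480.
For the inductive step, assume it holds for an arbitrary i ≥ 12, so 3·3^i ≥ 52i^4 + 36i^3.
Then 3·3^(i + 1) = 3·(3·3^i) ≥ 3·(52i^4 + 36i^3).
Also, for i ≥ 12 we have 3·(52i^4 + 36i^3) ≥ 52(i+1)^4 + 36(i+1)^3, since 3·(52i^4 + 36i^3) − (52(i+1)^4 + 36(i+1)^3) = 104i^4 - 136i^3 - 420i^2 - 316i - 88, which is nonnegative for all i ≥ 12.
Combining, 3·3^(i + 1) ≥ 52(i+1)^4 + 36(i+1)^3.
This completes the induction.
Hence the smallest such M is 12.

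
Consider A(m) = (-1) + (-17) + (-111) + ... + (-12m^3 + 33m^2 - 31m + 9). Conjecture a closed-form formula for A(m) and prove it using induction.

We claim A(m) = -m(3m^3 - 5m^2 + 2m + 1) for all m ≥ 1.
When m = 1: A(1) = -1, and the closed form gives -1. They agree.
Inductive step: suppose the statement holds for some i ≥ 1, so A(i) = i(-3i^3 + 5i^2 - 2i - 1).
Then A(i+1) = A(i) + (-12i^3 - 3i^2 - i - 1) = (i(-3i^3 + 5i^2 - 2i - 1)) + (-12i^3 - 3i^2 - i - 1).
Simplifying, A(i+1) = -(i + 1)(3i^3 + 4i^2 + i + 1) = -(i+1)(3(i+1)^3 - 5(i+1)^2 + 2(i+1) + 1),
which is the closed form with m = i+1.
By induction, the statement is established for all m ≥ 1.

A(m) = -m(3m^3 - 5m^2 + 2m + 1)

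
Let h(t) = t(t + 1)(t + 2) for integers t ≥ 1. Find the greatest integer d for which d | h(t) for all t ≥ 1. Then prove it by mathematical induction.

Computing the first values: h(1) = 6 and h(2) = 24; gcd(6, 24) = 6, so d ≤ 6.
We prove 6 | t(t + 1)(t + 2) for all t ≥ 1 by induction on t.
Base step (t = 1): h(1) = 6 = 6·(1), so 6 | h(1).
Inductive step: suppose the statement holds for some p ≥ 1, i.e. 6 | h(p). Then
h(p+1) − h(p) = (p+1)·(p+2)·(p+3) − p·(p+1)·(p+2) = (p+1)·(p+2)·[(p+3) − p] = 3·(p+1)·(p+2). The product of 2 consecutive integers is divisible by (2)! = 2, so h(p+1) − h(p) is divisible by 3·2 = 6. By the inductive hypothesis 6 | h(p), hence 6 | h(p+1).
This completes the induction.
Therefore the largest such d is 6.

d = 6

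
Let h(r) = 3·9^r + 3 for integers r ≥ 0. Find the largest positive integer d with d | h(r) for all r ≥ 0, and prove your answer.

d = 6

Computing the first values: h(0) = 6 and h(1) = 30; gcd(6, 30) = 6, so d ≤ 6.
We prove 6 | 3·9^r + 3 for all r ≥ 0 by induction on r.
Base step (r = 0): h(0) = 6 = 6·(1), so 6 | h(0).
Inductive step: suppose the statement holds for some m ≥ 0, i.e. 6 | h(m). Then
h(m+1) = 3·9^(m+1) + 3 = 9·(3·9^m + 3) - 24 = 9·h(m) - 24. The first term is divisible by 6 by the inductive hypothesis, and -24 is divisible by 6. Hence 6 | h(m+1).
By the principle of mathematical induction, the result holds for all r ≥ 0.
Therefore the largest such d is 6.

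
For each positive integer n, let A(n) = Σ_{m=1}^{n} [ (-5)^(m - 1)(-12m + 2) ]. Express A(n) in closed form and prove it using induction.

A(n) = 2(-5)^n·n

We claim A(n) = 2(-5)^n·n for all n ≥ 1.
Base step (n = 1): A(1) = -10, and the closed form gives -10. They agree.
Inductive step: assume the claim holds for n = m, so A(m) = 2(-5)^m·m.
Then A(m+1) = A(m) + ((-5)^m(-12m - 10)) = (2(-5)^m·m) + ((-5)^m(-12m - 10)).
Simplifying, A(m+1) = (-5)^(m + 1)(2m + 2) = 2(-5)^(m+1)·(m+1),
which is the closed form with n = m+1.
This completes the induction.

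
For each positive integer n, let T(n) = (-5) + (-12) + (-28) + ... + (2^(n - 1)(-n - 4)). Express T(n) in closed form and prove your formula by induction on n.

T(n) = -2^n(n + 3) + 3

We claim T(n) = -2^n(n + 3) + 3 for all n ≥ 1.
Base case (n = 1): T(1) = -5, and the closed form gives -5. They agree.
For the inductive step, assume it holds for an arbitrary k ≥ 1, so T(k) = -2^k(k + 3) + 3.
Then T(k+1) = T(k) + (2^k(-k - 5)) = (-2^k(k + 3) + 3) + (2^k(-k - 5)).
Simplifying, T(k+1) = -2^(k + 1)k - 2^(k + 3) + 3 = -2^(k+1)((k+1) + 3) + 3,
which is the closed form with n = k+1.
By induction, the statement is established for all n ≥ 1.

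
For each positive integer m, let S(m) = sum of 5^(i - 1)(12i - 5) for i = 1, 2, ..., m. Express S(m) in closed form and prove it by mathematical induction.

We claim S(m) = 5^m(3m - 2) + 2 for all m ≥ 1.
For the base case m = 1: S(1) = 7, and the closed form gives 7. They agree.
For the inductive step, assume it holds for an arbitrary i ≥ 1, so S(i) = 5^i(3i - 2) + 2.
Then S(i+1) = S(i) + (5^i(12i + 7)) = (5^i(3i - 2) + 2) + (5^i(12i + 7)).
Simplifying, S(i+1) = 15·5^i·i + 5·5^i + 2 = 5^(i+1)(3(i+1) - 2) + 2,
which is the closed form with m = i+1.
Hence, by induction on m, the claim holds for every m ≥ 1.

S(m) = 5^m(3m - 2) + 2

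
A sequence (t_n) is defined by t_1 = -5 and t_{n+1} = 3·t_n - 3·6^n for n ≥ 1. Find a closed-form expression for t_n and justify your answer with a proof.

Computing the first terms: t_1 = -5, t_2 = -33, t_3 = -207. This suggests t_n = 3^(n - 1) - 6^n.
Base case (n = 1): the formula gives -5 = -5 = t_1.
Inductive step: assume the claim holds for n = m, so t_m = 3^(m - 1) - 6^m.
Then t_{m+1} = 3·t_m - 3·6^m = 3·(3^(m - 1) - 6^m) - 3·6^m = 3^m - 6^(m + 1) = 3^((m+1) - 1) - 6^(m+1),
which is the claimed formula at n = m+1.
This completes the induction.

t_n = 3^(n - 1) - 6^n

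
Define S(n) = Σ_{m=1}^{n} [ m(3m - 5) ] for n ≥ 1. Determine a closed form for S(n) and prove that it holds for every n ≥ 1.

We claim S(n) = n(n - 2)(n + 1) for all n ≥ 1.
For the base case n = 1: S(1) = -2, and the closed form gives -2. They agree.
Inductive step: assume the claim holds for n = m, so S(m) = m(m^2 - m - 2).
Then S(m+1) = S(m) + ((m + 1)(3m - 2)) = (m(m^2 - m - 2)) + ((m + 1)(3m - 2)).
Simplifying, S(m+1) = (m - 1)(m + 1)(m + 2) = (m+1)((m+1) - 2)((m+1) + 1),
which is the closed form with n = m+1.
By induction, the statement is established for all n ≥ 1.

S(n) = n(n - 2)(n + 1)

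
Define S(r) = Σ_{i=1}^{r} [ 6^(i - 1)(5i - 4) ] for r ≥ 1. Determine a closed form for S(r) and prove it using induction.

S(r) = 6^r(r - 1) + 1

We claim S(r) = 6^r(r - 1) + 1 for all r ≥ 1.
Base step (r = 1): S(1) = 1, and the closed form gives 1. They agree.
Inductive step: assume the claim holds for r = i, so S(i) = 6^i(i - 1) + 1.
Then S(i+1) = S(i) + (6^i(5i + 1)) = (6^i(i - 1) + 1) + (6^i(5i + 1)).
Simplifying, S(i+1) = 6^(i + 1)i + 1 = 6^(i+1)((i+1) - 1) + 1,
which is the closed form with r = i+1.
Hence, by induction on r, the claim holds for every r ≥ 1.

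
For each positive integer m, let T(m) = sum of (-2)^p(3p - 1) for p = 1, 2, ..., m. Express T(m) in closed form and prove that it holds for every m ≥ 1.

We claim T(m) = 2(-2)^m·m for all m ≥ 1.
For the base case m = 1: T(1) = -4, and the closed form gives -4. They agree.
Inductive step: assume the claim holds for m = p, so T(p) = 2(-2)^p·p.
Then T(p+1) = T(p) + ((-2)^(p + 1)(3p + 2)) = (2(-2)^p·p) + ((-2)^(p + 1)(3p + 2)).
Simplifying, T(p+1) = (-2)^(p + 2)(-p - 1) = 2(-2)^(p+1)·(p+1),
which is the closed form with m = p+1.
Hence, by induction on m, the claim holds for every m ≥ 1.

T(m) = 2(-2)^m·m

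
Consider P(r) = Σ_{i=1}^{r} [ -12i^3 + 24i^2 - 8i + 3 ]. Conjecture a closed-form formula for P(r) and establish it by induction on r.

P(r) = -r(3r^3 - 2r^2 - 5r - 3)

We claim P(r) = -r(3r^3 - 2r^2 - 5r - 3) for all r ≥ 1.
Base step (r = 1): P(1) = 7, and the closed form gives 7. They agree.
Inductive step: assume the claim holds for r = i, so P(i) = i(-3i^3 + 2i^2 + 5i + 3).
Then P(i+1) = P(i) + (-12i^3 - 12i^2 + 4i + 7) = (i(-3i^3 + 2i^2 + 5i + 3)) + (-12i^3 - 12i^2 + 4i + 7).
Simplifying, P(i+1) = -(i + 1)(3i^3 + 7i^2 - 7) = -(i+1)(3(i+1)^3 - 2(i+1)^2 - 5(i+1) - 3),
which is the closed form with r = i+1.
By the principle of mathematical induction, the result holds for all r ≥ 1.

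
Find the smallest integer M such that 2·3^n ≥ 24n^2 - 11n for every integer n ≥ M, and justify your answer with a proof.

M = 6

At n = 5: 486 < 545, so the inequality fails and M ≥ 6. We prove 2·3^n ≥ 24n^2 - 11n for all n ≥ 6.
Base case (n = 6): 2·3^n = 1458 and 24n^2 - 11n = 798, so 1458 ≥ 798.
Inductive step: suppose the statement holds for some m ≥ 6, so 2·3^m ≥ 24m^2 - 11m.
Then 2·3^(m + 1) = 3·(2·3^m) ≥ 3·(24m^2 - 11m).
Also, for m ≥ 6 we have 3·(24m^2 - 11m) ≥ 24(m+1)^2 - 11(m+1), since 3·(24m^2 - 11m) − (24(m+1)^2 - 11(m+1)) = 48m^2 - 70m - 13, which is nonnegative for all m ≥ 6.
Combining, 2·3^(m + 1) ≥ 24(m+1)^2 - 11(m+1).
Hence, by induction on n, the claim holds for every n ≥ 6.
Hence the smallest such M is 6.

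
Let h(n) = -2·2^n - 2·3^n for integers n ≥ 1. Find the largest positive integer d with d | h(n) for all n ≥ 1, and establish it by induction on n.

d = 2

Computing the first values: h(1) = -10 and h(2) = -26; gcd(-10, -26) = 2, so d ≤ 2.
We prove 2 | -2·2^n - 2·3^n for all n ≥ 1 by induction on n.
Base case (n = 1): h(1) = -10 = 2·(-5), so 2 | h(1).
Inductive step: assume the claim holds for n = m, i.e. 2 | h(m). Then
h(m+1) − 3·h(m) = (-2·2^(m+1) - 2·3^(m+1)) − 3·(-2·2^m - 2·3^m) = (-2)·2^m·(2 − 3) = (2)·2^m. Since 2 | h(m) by the inductive hypothesis, 2 | 3·h(m); and 2 | 2 since 2 = 2·1. Therefore 2 | h(m+1).
This completes the induction.
Therefore the largest such d is 2.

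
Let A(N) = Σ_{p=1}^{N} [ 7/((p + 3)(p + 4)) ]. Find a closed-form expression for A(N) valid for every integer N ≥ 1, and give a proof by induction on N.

A(N) = 7N/(4(N + 4))

We claim A(N) = 7N/(4(N + 4)) for all N ≥ 1.
When N = 1: A(1) = 7/20, and the closed form gives 7/20. They agree.
Inductive step: suppose the statement holds for some p ≥ 1, so A(p) = 7p/(4(p + 4)).
Then A(p+1) = A(p) + (7/((p + 4)(p + 5))) = (7p/(4(p + 4))) + (7/((p + 4)(p + 5))).
Simplifying, A(p+1) = 7(p + 1)/(4(p + 5)) = 7(p+1)/(4((p+1) + 4)),
which is the closed form with N = p+1.
This completes the induction.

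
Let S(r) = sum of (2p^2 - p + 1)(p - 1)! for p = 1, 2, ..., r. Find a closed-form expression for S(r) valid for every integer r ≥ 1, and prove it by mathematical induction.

S(r) = (2r + 1)r! - 1

We claim S(r) = (2r + 1)r! - 1 for all r ≥ 1.
Base step (r = 1): S(1) = 2, and the closed form gives 2. They agree.
Inductive step: suppose the statement holds for some p ≥ 1, so S(p) = (2p + 1)p! - 1.
Then S(p+1) = S(p) + ((2p^2 + 3p + 2)p!) = ((2p + 1)p! - 1) + ((2p^2 + 3p + 2)p!).
Simplifying, S(p+1) = (2(p+1) + 1)(p+1)! - 1,
which is the closed form with r = p+1.
By the principle of mathematical induction, the result holds for all r ≥ 1.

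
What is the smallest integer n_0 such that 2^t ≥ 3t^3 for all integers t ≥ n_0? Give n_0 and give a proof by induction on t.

n_0 = 13

At t = 12: 4096 < 5184, so the inequality fails and n_0 ≥ 13. We prove 2^t ≥ 3t^3 for all t ≥ 13.
Base case (t = 13): 2^t = 8192 and 3t^3 = 6591, so 8192 ≥ 6591.
For the inductive step, assume it holds for an arbitrary i ≥ 13, so 2^i ≥ 3i^3.
Then 2^(i + 1) = 2·(2^i) ≥ 2·(3i^3).
Also, for i ≥ 13 we have 2·(3i^3) ≥ 3(i+1)^3, since 2 ≥ (1 + 1/i)^3 for all i ≥ 13.
Combining, 2^(i + 1) ≥ 3(i+1)^3.
Hence, by induction on t, the claim holds for every t ≥ 13.
Hence the smallest such n_0 is 13.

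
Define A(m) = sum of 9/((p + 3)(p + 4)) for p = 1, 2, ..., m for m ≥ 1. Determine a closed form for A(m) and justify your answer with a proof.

A(m) = 9m/(4(m + 4))

We claim A(m) = 9m/(4(m + 4)) for all m ≥ 1.
For the base case m = 1: A(1) = 9/20, and the closed form gives 9/20. They agree.
Suppose the result is true for m = p, so A(p) = 9p/(4(p + 4)).
Then A(p+1) = A(p) + (9/((p + 4)(p + 5))) = (9p/(4(p + 4))) + (9/((p + 4)(p + 5))).
Simplifying, A(p+1) = 9(p + 1)/(4(p + 5)) = 9(p+1)/(4((p+1) + 4)),
which is the closed form with m = p+1.
By the principle of mathematical induction, the result holds for all m ≥ 1.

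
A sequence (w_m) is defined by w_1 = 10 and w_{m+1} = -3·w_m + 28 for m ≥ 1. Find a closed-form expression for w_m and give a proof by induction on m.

w_m = -(-3)^m + 7

Computing the first terms: w_1 = 10, w_2 = -2, w_3 = 34. This suggests w_m = -(-3)^m + 7.
Base case (m = 1): the formula gives 10 = 10 = w_1.
Inductive step: assume the claim holds for m = p, so w_p = -(-3)^p + 7.
Then w_{p+1} = -3·w_p + 28 = -3·(-(-3)^p + 7) + 28 = -(-3)^(p + 1) + 7,
which is the claimed formula at m = p+1.
By the principle of mathematical induction, the result holds for all m ≥ 1.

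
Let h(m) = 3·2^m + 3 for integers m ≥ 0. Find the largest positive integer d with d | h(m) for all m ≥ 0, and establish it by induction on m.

d = 3

Computing the first values: h(0) = 6 and h(1) = 9; gcd(6, 9) = 3, so d ≤ 3.
We prove 3 | 3·2^m + 3 for all m ≥ 0 by induction on m.
When m = 0: h(0) = 6 = 3·(2), so 3 | h(0).
For the inductive step, assume it holds for an arbitrary r ≥ 0, i.e. 3 | h(r). Then
h(r+1) = 3·2^(r+1) + 3 = 2·(3·2^r + 3) - 3 = 2·h(r) - 3. The first term is divisible by 3 by the inductive hypothesis, and -3 is divisible by 3. Hence 3 | h(r+1).
By the principle of mathematical induction, the result holds for all m ≥ 0.
Therefore the largest such d is 3.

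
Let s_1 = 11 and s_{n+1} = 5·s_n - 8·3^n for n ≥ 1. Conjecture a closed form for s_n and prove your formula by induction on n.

Computing the first terms: s_1 = 11, s_2 = 31, s_3 = 83. This suggests s_n = 4·3^n - 5^(n - 1).
Base step (n = 1): the formula gives 11 = 11 = s_1.
Inductive step: suppose the statement holds for some r ≥ 1, so s_r = 4·3^r - 5^(r - 1).
Then s_{r+1} = 5·s_r - 8·3^r = 5·(4·3^r - 5^(r - 1)) - 8·3^r = 4·3^(r + 1) - 5^r = 4·3^(r+1) - 5^((r+1) - 1),
which is the claimed formula at n = r+1.
This completes the induction.

s_n = 4·3^n - 5^(n - 1)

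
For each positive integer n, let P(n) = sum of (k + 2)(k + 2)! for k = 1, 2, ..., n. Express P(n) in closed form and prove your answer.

P(n) = (n + 3)! - 6

We claim P(n) = (n + 3)! - 6 for all n ≥ 1.
Base step (n = 1): P(1) = 18, and the closed form gives 18. They agree.
Inductive step: suppose the statement holds for some k ≥ 1, so P(k) = (k + 3)! - 6.
Then P(k+1) = P(k) + ((k + 3)(k + 3)!) = ((k + 3)! - 6) + ((k + 3)(k + 3)!).
Simplifying, P(k+1) = ((k+1) + 3)! - 6,
which is the closed form with n = k+1.
By induction, the statement is established for all n ≥ 1.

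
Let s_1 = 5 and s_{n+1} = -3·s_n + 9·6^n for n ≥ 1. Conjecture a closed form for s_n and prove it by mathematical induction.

s_n = -(-3)^(n - 1) + 6^n

Computing the first terms: s_1 = 5, s_2 = 39, s_3 = 207. This suggests s_n = -(-3)^(n - 1) + 6^n.
When n = 1: the formula gives 5 = 5 = s_1.
For the inductive step, assume it holds for an arbitrary i ≥ 1, so s_i = -(-3)^(i - 1) + 6^i.
Then s_{i+1} = -3·s_i + 9·6^i = -3·(-(-3)^(i - 1) + 6^i) + 9·6^i = -(-3)^i + 6^(i + 1) = -(-3)^((i+1) - 1) + 6^(i+1),
which is the claimed formula at n = i+1.
By the principle of mathematical induction, the result holds for all n ≥ 1.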